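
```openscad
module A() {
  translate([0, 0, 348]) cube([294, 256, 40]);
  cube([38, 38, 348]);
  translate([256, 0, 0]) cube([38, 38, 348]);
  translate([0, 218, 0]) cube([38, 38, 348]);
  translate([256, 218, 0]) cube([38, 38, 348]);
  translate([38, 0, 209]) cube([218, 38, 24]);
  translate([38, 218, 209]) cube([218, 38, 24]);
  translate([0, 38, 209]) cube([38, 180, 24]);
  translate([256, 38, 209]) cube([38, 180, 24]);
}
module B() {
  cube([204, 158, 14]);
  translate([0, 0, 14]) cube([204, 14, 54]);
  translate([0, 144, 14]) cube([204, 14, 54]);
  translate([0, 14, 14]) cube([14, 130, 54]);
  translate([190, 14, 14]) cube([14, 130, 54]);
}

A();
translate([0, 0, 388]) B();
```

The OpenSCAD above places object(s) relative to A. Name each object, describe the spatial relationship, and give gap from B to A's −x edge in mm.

The open box's min-x is at 0; the stool's min-x is 0; gap = 0 mm.

A is a stool. B is an open box. The open box is on top of the stool. The gap from the open box to the stool's −x edge is 0 mm.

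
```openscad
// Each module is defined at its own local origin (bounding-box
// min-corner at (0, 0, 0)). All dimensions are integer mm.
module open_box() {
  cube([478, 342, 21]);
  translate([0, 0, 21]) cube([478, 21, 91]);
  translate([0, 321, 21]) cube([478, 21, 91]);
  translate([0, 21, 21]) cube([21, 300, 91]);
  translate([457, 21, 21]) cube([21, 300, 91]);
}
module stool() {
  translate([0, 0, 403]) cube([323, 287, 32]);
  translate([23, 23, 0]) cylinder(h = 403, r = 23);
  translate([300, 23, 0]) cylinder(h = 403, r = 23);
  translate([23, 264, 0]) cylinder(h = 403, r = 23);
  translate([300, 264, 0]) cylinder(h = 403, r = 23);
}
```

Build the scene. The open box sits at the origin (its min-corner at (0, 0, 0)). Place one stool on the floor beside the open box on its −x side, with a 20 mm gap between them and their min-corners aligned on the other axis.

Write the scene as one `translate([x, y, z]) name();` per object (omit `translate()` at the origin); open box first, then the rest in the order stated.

open_box();
translate([-343, 0, 0]) stool();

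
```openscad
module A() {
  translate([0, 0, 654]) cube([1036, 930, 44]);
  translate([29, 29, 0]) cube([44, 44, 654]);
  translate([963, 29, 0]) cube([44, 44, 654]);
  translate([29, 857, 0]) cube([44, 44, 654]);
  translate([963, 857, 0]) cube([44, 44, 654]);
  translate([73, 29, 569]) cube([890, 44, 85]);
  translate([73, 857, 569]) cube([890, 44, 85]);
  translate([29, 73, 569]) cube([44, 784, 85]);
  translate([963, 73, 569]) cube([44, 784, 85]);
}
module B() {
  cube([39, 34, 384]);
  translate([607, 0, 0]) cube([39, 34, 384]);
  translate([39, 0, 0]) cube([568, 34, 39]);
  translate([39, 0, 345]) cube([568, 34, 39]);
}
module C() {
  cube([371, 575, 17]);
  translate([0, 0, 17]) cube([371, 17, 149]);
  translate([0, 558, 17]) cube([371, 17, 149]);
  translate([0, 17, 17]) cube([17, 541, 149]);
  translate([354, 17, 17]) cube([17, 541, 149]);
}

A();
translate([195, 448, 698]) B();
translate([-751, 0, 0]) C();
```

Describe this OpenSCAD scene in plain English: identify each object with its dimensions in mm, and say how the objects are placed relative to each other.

A is a table with a 1036×930 mm rectangular top, 44 mm thick, top surface at z = 698 mm, supported by four 44×44 mm square legs, each inset 29 mm from the nearest pair of top edges, running from the floor. Four apron rails, 44 mm thick and 85 mm tall, run between adjacent legs with their top edges flush with the underside of the top and their outer faces flush with the legs' outer faces.

B is a rectangular picture frame lying in the x–z plane (depth along y). The opening is 568 mm wide (x) by 306 mm tall (z), surrounded by a border 39 mm wide on all four sides. The frame is 34 mm deep and is made of two full-height vertical stiles with two horizontal rails fitted between them.

C is an open storage box with external size 371×575×166 mm and wall thickness 17 mm (the base is also 17 mm thick). The base covers the whole footprint; the four walls stand on the base, with the y-facing walls full-width and the x-facing walls fitting between their inner faces.

The picture frame is on top of the table, centred. The open box is on the floor beside the table on its −x side.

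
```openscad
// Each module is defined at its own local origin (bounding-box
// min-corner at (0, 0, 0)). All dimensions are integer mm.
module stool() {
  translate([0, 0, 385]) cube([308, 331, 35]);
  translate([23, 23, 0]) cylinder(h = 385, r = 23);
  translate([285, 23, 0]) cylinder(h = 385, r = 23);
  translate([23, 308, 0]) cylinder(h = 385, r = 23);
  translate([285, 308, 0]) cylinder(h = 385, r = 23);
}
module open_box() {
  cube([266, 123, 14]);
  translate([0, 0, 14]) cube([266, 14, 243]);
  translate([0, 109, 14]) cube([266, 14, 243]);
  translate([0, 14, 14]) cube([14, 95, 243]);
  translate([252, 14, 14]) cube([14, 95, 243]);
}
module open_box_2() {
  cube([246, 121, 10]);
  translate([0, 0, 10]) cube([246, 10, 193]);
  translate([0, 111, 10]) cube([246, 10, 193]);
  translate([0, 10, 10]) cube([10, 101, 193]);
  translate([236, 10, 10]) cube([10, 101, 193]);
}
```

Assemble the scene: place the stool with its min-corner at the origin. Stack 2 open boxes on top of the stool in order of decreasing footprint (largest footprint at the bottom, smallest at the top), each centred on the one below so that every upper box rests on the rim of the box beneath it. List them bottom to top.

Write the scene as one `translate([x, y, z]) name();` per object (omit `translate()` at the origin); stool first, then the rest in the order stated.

stool();
translate([21, 104, 420]) open_box();
translate([31, 105, 677]) open_box_2();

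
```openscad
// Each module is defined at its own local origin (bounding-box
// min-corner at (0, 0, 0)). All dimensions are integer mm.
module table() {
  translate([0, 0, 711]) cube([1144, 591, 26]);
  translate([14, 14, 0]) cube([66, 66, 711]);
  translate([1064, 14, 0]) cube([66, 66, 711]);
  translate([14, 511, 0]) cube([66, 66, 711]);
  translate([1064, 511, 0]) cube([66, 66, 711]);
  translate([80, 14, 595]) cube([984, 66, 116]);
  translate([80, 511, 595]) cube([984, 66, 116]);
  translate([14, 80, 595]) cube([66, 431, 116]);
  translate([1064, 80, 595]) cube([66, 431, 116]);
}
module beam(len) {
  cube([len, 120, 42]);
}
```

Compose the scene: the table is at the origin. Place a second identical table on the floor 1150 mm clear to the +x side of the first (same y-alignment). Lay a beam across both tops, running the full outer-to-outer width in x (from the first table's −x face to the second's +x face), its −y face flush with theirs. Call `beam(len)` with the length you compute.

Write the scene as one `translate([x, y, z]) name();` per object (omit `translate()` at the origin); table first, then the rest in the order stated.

table();
translate([2294, 0, 0]) table();
translate([0, 0, 737]) beam(3438);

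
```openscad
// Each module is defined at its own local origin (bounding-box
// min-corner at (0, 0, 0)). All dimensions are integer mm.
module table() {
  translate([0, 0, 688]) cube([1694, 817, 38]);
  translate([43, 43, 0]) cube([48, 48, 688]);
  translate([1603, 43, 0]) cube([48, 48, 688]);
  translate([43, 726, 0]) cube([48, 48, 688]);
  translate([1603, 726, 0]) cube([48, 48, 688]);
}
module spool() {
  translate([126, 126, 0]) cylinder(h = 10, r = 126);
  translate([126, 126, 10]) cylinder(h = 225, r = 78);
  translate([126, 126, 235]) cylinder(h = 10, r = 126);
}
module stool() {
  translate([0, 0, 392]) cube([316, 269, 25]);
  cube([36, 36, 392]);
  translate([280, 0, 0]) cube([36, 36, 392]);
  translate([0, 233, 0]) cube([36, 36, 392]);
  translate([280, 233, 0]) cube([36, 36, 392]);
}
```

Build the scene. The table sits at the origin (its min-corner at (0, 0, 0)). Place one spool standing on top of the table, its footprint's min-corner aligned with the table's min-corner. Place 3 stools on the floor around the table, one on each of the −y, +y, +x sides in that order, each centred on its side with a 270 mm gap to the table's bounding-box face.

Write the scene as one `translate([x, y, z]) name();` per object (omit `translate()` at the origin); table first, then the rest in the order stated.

table();
translate([0, 0, 726]) spool();
translate([689, -539, 0]) stool();
translate([689, 1087, 0]) stool();
translate([1964, 274, 0]) stool();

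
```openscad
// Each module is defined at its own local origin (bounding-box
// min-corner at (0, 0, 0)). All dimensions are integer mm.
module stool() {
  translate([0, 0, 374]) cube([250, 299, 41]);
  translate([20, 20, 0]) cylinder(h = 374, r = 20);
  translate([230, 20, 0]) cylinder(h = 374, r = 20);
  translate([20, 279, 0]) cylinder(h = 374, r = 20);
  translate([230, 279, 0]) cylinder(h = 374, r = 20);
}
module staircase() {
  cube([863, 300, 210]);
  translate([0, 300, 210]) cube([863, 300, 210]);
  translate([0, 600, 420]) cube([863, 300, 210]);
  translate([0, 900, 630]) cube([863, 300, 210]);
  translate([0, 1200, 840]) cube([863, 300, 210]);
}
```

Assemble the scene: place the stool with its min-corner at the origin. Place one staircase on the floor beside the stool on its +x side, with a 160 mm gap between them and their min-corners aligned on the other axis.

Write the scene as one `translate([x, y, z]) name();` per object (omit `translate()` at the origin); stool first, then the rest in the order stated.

stool();
translate([410, 0, 0]) staircase();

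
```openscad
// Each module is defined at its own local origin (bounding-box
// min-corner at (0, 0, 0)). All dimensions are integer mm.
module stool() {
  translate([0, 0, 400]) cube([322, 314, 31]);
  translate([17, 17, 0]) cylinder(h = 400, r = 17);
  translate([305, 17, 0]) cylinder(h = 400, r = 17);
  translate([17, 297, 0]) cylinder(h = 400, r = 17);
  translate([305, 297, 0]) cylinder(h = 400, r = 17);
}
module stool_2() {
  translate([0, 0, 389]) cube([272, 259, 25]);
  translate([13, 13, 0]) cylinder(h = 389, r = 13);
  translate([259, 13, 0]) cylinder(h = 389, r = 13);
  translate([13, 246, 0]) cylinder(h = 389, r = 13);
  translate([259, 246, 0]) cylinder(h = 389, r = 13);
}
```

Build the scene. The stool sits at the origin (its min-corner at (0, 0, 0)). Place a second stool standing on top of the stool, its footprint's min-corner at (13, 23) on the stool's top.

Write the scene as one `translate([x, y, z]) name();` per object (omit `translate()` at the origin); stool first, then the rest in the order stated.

stool();
translate([13, 23, 431]) stool_2();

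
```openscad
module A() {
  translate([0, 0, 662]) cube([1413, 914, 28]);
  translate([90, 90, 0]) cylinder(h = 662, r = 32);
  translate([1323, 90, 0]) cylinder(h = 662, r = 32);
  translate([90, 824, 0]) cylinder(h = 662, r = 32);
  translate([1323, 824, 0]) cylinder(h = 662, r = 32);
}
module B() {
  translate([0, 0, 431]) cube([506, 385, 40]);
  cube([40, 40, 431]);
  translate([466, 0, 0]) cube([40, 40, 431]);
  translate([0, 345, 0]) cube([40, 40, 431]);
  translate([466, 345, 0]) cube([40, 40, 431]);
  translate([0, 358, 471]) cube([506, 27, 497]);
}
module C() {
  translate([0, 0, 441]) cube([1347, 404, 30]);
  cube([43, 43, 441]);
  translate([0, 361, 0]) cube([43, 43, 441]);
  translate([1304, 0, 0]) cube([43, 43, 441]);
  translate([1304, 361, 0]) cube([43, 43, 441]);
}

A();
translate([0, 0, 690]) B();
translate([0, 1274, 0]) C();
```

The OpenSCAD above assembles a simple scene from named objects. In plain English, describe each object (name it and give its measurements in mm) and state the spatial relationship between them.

A is a rectangular dining table. The top is 1413×914×28 mm with its upper surface at z = 690 mm. It stands on four round legs of 64 mm diameter, each leg's bounding box inset 58 mm from the nearest pair of top edges, running from the floor to the underside of the top.

B is a chair. The seat is a 506×385×40 mm slab with its top at z = 471 mm, on four 40×40 mm corner legs (flush with the seat edges, standing on z = 0). A flat backrest 27 mm thick, 497 mm tall, spans the full seat width and rises from the seat top along its +y edge, rear face flush with the rear of the seat.

C is a bench: a 1347×404 mm seat slab, 30 mm thick, top at z = 471 mm, on four 43×43 mm square legs flush with the seat corners and standing on z = 0.

The chair is on top of the table. The bench is on the floor beside the table on its +y side.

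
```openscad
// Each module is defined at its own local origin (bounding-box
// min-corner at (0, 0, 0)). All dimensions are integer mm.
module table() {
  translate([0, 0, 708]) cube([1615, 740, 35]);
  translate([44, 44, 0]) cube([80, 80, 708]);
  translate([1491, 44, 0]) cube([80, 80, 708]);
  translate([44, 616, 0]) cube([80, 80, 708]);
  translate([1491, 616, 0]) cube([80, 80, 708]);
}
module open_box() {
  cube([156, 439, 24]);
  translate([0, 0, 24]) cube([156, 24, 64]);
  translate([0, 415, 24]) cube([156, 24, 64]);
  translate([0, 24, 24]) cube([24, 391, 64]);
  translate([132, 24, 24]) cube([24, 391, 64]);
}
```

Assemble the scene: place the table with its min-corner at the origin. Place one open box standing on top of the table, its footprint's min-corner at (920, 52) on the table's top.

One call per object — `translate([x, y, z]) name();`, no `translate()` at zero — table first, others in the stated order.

table();
translate([920, 52, 743]) open_box();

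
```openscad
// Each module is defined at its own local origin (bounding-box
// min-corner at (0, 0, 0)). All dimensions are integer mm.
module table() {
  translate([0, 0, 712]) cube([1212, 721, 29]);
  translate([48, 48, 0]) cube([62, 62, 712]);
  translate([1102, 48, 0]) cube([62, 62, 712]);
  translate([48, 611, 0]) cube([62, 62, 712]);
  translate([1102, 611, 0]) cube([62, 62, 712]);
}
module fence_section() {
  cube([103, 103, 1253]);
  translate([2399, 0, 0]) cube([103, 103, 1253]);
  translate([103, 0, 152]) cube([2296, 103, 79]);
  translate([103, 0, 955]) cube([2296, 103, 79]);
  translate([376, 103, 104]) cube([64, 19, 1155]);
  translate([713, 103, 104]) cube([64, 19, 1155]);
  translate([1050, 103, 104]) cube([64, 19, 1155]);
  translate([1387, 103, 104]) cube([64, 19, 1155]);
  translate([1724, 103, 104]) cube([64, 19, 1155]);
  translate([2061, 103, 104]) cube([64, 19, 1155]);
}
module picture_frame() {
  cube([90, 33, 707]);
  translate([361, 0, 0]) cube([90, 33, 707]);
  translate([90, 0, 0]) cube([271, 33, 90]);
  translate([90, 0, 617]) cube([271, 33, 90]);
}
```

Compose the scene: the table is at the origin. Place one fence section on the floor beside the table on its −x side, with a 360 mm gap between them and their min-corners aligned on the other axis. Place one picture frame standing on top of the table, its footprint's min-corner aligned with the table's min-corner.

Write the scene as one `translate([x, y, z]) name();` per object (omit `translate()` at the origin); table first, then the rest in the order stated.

table();
translate([-2862, 0, 0]) fence_section();
translate([0, 0, 741]) picture_frame();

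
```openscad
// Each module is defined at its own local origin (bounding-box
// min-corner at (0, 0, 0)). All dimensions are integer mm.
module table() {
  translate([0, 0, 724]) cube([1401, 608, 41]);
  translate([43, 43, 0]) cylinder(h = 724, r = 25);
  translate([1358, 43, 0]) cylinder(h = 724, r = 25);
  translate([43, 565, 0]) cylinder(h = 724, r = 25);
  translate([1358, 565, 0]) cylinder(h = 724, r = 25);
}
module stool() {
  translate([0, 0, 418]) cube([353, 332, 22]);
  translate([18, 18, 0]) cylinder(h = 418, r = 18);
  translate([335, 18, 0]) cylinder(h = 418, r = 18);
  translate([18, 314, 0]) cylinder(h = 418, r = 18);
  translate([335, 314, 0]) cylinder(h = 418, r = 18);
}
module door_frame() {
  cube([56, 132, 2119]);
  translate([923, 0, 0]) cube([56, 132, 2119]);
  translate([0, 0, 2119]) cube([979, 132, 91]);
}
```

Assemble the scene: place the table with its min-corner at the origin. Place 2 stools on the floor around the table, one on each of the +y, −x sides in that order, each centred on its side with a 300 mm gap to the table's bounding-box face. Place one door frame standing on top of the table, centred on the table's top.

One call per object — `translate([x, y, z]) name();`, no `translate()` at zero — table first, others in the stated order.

table();
translate([524, 908, 0]) stool();
translate([-653, 138, 0]) stool();
translate([211, 238, 765]) door_frame();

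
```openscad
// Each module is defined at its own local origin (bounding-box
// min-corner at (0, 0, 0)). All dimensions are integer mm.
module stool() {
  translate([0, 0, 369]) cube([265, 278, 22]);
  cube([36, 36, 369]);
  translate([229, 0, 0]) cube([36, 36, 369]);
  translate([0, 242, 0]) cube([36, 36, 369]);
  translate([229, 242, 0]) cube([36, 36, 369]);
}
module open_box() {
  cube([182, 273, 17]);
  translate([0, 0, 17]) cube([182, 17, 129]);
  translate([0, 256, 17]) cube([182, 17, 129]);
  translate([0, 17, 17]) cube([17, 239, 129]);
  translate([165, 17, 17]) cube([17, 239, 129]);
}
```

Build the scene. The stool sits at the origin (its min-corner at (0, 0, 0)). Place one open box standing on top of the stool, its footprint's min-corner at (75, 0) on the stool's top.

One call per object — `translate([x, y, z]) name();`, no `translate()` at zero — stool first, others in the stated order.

stool();
translate([75, 0, 391]) open_box();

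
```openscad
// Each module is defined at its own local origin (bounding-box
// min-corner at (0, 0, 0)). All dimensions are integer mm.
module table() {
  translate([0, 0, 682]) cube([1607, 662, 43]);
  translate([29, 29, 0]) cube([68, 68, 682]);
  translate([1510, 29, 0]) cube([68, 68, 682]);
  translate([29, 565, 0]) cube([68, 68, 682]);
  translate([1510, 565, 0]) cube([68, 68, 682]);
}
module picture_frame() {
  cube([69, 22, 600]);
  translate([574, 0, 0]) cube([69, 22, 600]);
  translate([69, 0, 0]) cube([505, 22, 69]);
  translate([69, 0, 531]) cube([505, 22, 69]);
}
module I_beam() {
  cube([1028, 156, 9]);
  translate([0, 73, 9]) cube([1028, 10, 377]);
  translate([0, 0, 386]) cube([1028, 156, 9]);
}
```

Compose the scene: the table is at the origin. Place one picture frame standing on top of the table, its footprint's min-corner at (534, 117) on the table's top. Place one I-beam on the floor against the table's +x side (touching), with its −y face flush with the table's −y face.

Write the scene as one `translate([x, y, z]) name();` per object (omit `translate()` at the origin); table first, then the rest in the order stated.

table();
translate([534, 117, 725]) picture_frame();
translate([1607, 0, 0]) I_beam();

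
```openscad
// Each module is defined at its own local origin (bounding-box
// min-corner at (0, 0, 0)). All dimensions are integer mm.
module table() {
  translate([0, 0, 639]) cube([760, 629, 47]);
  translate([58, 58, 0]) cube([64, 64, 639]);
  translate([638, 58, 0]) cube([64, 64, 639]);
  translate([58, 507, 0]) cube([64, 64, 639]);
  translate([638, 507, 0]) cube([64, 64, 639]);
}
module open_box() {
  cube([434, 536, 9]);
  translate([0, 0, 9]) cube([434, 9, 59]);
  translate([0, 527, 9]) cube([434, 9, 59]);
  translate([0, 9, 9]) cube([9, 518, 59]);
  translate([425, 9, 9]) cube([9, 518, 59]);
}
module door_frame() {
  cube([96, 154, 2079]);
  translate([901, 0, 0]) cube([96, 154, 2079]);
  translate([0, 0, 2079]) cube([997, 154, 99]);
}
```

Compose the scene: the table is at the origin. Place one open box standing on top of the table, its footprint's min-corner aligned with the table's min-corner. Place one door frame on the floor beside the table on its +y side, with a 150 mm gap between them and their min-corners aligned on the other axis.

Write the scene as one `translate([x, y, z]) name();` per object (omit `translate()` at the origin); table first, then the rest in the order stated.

table();
translate([0, 0, 686]) open_box();
translate([0, 779, 0]) door_frame();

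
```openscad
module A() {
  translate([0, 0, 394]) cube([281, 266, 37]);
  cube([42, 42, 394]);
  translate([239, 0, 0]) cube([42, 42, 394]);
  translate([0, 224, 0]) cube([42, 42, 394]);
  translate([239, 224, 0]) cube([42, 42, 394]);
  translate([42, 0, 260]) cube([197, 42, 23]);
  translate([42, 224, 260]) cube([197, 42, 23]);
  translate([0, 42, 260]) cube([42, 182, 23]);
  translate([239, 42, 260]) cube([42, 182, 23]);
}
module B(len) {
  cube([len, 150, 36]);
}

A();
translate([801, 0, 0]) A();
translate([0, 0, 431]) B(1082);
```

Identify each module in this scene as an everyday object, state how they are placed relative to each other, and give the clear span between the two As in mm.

A is a stool. B is a beam. A beam spans the tops of two stools. The clear span between the two stools is 520 mm.

Second stool starts at x = 801; first ends at x = 281; clear span = 801 − 281 = 520 mm.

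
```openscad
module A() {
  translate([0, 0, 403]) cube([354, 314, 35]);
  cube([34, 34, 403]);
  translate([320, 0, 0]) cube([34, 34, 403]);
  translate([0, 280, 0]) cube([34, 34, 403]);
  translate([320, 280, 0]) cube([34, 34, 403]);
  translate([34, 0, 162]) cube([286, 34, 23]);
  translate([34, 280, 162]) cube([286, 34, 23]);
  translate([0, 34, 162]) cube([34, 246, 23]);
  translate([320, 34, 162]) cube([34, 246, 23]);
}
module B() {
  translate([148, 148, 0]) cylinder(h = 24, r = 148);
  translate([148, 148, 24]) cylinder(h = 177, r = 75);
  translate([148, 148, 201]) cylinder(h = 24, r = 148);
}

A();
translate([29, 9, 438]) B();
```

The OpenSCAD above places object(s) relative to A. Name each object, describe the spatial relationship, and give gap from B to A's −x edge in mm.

The spool's min-x is at 29; the stool's min-x is 0; gap = 29 mm.

A is a stool. B is a spool. The spool is on top of the stool, centred. The gap from the spool to the stool's −x edge is 29 mm.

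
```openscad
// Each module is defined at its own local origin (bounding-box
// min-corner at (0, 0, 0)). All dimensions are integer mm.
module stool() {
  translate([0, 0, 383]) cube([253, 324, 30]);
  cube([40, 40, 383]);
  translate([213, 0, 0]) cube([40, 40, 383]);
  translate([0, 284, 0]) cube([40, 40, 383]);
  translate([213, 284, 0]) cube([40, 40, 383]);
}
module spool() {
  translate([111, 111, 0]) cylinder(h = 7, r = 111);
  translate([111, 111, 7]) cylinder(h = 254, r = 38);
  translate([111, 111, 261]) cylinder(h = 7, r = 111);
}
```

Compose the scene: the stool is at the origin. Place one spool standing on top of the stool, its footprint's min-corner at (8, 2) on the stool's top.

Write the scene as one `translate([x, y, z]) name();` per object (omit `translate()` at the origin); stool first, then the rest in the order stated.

stool();
translate([8, 2, 413]) spool();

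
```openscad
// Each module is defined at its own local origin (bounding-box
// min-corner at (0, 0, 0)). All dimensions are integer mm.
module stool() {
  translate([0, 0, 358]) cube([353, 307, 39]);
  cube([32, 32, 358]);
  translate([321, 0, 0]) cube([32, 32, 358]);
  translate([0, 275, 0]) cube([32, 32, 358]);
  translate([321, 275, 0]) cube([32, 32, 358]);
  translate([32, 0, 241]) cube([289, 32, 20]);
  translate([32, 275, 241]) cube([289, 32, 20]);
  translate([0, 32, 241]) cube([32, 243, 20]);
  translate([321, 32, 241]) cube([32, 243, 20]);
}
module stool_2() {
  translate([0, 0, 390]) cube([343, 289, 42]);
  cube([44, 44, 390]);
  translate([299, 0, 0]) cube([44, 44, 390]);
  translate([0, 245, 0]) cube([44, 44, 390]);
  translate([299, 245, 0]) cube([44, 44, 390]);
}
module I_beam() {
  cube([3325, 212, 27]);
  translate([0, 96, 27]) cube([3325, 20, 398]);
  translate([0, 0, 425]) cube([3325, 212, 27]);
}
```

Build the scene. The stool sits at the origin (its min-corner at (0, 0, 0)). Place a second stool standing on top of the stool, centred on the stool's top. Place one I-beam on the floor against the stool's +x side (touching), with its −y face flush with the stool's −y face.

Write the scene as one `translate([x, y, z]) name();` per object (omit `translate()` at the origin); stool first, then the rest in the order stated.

stool();
translate([5, 9, 397]) stool_2();
translate([353, 0, 0]) I_beam();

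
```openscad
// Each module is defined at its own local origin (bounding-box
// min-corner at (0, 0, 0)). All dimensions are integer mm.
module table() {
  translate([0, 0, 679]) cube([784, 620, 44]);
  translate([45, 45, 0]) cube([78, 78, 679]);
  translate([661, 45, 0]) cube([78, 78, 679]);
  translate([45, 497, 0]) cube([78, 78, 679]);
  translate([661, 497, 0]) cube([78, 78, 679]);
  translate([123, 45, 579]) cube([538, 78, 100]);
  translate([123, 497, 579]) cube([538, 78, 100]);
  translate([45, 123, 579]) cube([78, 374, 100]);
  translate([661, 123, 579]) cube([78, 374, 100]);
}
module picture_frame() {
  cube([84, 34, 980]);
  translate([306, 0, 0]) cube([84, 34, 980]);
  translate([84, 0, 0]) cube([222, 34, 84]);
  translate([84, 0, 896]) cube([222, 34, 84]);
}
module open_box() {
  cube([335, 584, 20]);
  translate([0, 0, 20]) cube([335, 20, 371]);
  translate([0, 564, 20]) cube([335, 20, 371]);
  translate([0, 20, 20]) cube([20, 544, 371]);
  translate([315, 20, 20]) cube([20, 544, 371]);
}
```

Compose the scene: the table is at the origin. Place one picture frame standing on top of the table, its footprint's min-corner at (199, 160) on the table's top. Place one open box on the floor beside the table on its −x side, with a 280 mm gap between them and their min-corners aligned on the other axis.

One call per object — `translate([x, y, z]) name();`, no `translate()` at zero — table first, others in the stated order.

table();
translate([199, 160, 723]) picture_frame();
translate([-615, 0, 0]) open_box();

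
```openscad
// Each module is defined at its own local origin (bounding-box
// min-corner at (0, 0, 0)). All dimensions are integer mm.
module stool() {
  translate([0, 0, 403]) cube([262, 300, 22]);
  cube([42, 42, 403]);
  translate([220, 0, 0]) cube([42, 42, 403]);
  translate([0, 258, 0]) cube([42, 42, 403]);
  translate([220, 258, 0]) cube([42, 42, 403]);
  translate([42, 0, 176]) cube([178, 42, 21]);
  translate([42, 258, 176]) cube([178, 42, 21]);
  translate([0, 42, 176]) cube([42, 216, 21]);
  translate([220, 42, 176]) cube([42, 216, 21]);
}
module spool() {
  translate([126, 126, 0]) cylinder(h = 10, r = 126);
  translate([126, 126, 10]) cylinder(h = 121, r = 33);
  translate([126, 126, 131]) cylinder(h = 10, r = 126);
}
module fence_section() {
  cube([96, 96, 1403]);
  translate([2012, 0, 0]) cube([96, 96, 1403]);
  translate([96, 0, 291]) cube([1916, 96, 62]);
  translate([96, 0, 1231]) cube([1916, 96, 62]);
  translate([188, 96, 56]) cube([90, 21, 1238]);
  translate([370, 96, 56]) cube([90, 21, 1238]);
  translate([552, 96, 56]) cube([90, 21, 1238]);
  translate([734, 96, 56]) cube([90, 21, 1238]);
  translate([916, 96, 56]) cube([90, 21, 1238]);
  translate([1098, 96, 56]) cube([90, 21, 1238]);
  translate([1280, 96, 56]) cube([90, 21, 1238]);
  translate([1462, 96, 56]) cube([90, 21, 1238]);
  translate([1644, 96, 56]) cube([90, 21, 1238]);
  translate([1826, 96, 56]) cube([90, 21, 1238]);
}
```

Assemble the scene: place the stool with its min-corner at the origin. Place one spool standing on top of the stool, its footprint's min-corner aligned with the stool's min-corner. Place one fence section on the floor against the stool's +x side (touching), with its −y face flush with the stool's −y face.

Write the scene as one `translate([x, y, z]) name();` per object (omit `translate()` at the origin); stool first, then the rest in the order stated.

stool();
translate([0, 0, 425]) spool();
translate([262, 0, 0]) fence_section();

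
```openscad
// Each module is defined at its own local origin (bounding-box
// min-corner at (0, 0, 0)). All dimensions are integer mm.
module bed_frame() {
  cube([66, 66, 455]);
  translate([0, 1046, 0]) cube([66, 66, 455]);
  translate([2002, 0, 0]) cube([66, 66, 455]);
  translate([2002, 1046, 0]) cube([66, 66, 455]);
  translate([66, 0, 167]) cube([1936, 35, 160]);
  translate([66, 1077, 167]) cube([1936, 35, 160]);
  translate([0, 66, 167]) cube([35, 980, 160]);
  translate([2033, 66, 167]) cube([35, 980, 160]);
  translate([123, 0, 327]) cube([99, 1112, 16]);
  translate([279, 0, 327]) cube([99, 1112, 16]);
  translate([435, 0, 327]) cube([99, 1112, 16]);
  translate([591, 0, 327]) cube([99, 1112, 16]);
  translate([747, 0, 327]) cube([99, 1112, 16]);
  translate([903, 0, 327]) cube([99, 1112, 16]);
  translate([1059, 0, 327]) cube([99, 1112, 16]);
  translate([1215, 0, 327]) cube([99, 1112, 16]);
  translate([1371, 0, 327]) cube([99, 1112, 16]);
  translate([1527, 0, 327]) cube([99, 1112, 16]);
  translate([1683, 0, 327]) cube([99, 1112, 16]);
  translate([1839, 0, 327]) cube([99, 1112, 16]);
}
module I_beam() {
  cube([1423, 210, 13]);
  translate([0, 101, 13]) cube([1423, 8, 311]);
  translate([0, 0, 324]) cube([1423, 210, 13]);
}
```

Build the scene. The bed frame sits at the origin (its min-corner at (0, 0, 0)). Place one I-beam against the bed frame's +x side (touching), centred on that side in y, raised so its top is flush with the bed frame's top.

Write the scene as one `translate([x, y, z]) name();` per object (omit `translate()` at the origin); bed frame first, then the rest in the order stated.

bed_frame();
translate([2068, 451, 118]) I_beam();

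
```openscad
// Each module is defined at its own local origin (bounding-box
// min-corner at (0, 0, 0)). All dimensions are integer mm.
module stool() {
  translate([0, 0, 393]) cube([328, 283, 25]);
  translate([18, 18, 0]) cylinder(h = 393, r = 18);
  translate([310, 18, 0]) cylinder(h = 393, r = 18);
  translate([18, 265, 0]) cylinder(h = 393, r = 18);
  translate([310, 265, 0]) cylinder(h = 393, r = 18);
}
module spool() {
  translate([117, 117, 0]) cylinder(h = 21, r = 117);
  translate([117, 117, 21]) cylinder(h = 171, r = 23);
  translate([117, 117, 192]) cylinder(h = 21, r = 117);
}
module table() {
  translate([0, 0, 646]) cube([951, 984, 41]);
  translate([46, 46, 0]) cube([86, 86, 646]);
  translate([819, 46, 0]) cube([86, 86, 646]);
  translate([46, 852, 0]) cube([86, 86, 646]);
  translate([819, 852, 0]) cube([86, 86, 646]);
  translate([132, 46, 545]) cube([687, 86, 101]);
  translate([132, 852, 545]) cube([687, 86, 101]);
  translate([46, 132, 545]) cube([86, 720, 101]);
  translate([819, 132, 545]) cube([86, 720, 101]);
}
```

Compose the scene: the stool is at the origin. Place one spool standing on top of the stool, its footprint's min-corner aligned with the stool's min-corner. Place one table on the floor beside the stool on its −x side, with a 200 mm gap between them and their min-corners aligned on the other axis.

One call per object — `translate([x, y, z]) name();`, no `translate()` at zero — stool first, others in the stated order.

stool();
translate([0, 0, 418]) spool();
translate([-1151, 0, 0]) table();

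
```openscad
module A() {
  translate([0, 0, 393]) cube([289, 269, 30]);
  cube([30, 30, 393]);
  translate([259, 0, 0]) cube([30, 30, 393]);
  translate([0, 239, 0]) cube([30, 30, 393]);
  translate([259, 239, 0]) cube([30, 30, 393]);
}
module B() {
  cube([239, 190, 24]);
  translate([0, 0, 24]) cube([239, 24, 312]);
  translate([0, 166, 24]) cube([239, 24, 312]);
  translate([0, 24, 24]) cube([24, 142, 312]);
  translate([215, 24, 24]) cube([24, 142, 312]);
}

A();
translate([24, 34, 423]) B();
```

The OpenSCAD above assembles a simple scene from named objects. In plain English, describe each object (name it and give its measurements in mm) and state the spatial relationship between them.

A is a four-legged stool. The seat is a 289×269×30 mm slab whose top surface is at z = 423 mm; four square legs, each 30×30 mm in cross-section, run from the floor (z = 0) to the underside of the seat, each flush with a corner of the seat.

B is an open-topped rectangular box: outside dimensions 239×190×336 mm, with a uniform wall and base thickness of 24 mm. The base is a full 239×190 slab on the floor; four walls sit on top of the base. The front and back walls (the −y and +y sides) span the full width; the two side walls fit between them.

The open box is on top of the stool.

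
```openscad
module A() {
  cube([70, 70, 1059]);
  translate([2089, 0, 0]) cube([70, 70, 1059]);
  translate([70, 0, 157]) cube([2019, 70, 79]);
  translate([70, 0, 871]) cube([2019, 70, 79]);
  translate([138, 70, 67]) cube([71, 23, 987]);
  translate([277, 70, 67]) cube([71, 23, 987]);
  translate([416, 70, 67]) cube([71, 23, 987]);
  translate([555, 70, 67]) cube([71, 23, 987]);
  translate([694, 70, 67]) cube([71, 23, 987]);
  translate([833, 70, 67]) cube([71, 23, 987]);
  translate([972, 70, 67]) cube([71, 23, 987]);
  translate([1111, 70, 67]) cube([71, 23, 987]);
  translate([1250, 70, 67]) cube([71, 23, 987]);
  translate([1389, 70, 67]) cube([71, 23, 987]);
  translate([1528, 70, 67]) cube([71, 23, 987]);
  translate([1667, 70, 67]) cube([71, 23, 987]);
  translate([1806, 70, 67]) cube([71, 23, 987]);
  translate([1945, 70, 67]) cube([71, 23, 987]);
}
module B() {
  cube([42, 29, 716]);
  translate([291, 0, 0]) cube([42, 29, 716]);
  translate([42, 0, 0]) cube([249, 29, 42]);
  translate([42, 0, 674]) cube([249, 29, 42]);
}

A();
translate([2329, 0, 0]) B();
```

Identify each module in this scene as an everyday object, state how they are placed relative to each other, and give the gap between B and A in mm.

A is a fence section. B is a picture frame. The picture frame is on the floor beside the fence section on its +x side. The gap between the picture frame and the fence section is 170 mm.

The picture frame's nearest face is 170 mm from the fence section's +x face.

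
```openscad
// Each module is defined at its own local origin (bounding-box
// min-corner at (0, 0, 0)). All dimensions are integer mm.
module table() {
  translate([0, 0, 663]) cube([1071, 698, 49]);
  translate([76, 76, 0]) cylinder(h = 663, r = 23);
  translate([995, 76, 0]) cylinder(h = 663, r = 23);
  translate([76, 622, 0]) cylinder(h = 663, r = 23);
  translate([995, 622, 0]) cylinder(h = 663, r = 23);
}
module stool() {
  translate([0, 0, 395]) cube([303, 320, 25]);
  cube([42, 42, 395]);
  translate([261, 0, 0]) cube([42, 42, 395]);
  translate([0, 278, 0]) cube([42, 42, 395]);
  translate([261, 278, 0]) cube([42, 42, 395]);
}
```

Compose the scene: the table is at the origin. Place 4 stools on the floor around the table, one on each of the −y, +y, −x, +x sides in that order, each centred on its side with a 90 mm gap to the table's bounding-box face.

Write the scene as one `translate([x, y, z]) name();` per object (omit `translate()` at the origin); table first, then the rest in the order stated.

table();
translate([384, -410, 0]) stool();
translate([384, 788, 0]) stool();
translate([-393, 189, 0]) stool();
translate([1161, 189, 0]) stool();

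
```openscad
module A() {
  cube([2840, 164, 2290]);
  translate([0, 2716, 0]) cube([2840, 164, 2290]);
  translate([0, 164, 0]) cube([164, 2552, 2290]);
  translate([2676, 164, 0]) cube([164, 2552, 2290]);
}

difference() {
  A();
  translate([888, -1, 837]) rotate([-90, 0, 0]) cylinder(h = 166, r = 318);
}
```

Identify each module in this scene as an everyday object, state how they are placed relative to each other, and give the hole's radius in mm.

The subtracted cylinder has r = 318 mm.

A is a house frame. The house frame has a circular hole through its front wall. The hole's radius is 318 mm.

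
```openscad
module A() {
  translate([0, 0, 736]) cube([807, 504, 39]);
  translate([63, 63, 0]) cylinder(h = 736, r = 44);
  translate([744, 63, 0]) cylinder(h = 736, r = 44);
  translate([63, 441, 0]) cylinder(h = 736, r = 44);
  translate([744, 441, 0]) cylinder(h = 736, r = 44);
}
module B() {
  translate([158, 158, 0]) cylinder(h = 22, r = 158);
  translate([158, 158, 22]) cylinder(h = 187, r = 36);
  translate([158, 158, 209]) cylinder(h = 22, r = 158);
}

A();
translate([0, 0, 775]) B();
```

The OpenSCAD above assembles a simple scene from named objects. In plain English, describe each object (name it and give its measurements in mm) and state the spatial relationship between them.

A is a rectangular dining table. The top is 807×504×39 mm with its upper surface at z = 775 mm. It stands on four round legs of 88 mm diameter, each leg's bounding box inset 19 mm from the nearest pair of top edges, running from the floor to the underside of the top.

B is a spool: two coaxial disc flanges of radius 158 mm and thickness 22 mm, joined by a core cylinder of radius 36 mm and height 187 mm. The lower flange rests on z = 0 and the three cylinders share a vertical axis.

The spool is on top of the table.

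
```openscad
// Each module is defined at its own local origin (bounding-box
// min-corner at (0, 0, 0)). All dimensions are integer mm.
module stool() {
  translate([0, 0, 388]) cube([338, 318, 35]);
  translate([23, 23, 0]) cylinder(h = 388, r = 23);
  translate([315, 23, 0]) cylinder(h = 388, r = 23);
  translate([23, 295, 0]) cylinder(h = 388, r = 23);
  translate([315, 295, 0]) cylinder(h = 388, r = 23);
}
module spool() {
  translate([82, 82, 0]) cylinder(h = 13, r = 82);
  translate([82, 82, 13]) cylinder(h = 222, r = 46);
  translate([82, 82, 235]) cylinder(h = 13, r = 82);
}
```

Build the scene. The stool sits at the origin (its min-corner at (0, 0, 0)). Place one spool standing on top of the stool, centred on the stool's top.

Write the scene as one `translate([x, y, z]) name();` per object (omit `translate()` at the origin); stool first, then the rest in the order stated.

stool();
translate([87, 77, 423]) spool();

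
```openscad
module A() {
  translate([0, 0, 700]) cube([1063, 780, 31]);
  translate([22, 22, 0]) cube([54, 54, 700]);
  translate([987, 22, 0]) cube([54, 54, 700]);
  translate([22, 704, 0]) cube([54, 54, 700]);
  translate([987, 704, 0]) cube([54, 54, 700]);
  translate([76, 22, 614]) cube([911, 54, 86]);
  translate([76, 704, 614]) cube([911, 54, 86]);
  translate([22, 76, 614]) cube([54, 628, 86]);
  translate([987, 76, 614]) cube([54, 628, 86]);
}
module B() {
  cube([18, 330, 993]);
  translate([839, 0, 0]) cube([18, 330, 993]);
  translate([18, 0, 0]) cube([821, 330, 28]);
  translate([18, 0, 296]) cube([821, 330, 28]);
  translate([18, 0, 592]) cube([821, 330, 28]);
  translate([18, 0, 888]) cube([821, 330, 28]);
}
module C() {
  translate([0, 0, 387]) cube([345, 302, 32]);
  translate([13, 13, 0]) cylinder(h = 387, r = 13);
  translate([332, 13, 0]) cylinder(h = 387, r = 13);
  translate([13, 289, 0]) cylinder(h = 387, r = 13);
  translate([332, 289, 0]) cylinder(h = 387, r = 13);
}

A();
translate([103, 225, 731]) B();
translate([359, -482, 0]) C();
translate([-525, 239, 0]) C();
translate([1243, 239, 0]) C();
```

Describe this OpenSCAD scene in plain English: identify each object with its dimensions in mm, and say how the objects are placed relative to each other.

A is a table with a 1063×780 mm rectangular top, 31 mm thick, top surface at z = 731 mm, supported by four 54×54 mm square legs, each inset 22 mm from the nearest pair of top edges, running from the floor. Four apron rails, 54 mm thick and 86 mm tall, run between adjacent legs with their top edges flush with the underside of the top and their outer faces flush with the legs' outer faces.

B is an open bookshelf. Two side panels, each 18 mm thick, 330 mm deep and 993 mm tall, stand 857 mm apart (outside-to-outside). Between them sit 4 shelves, each 28 mm thick and 330 mm deep, spanning the full gap between the sides. The bottom shelf rests on the floor (its underside at z = 0) and the clear gap between one shelf's top and the next shelf's underside is 268 mm.

C is a simple wooden stool: a rectangular seat 345 mm (x) by 302 mm (y), 32 mm thick, top face at z = 419 mm, on four round legs, each 26 mm in diameter. The legs rest on z = 0, each leg's axis is inset half a diameter from the nearest pair of seat edges (so the leg's bounding box is flush with the corner).

The bookshelf is on top of the table, centred. Three stools sit around the table at the −y, −x, +x sides.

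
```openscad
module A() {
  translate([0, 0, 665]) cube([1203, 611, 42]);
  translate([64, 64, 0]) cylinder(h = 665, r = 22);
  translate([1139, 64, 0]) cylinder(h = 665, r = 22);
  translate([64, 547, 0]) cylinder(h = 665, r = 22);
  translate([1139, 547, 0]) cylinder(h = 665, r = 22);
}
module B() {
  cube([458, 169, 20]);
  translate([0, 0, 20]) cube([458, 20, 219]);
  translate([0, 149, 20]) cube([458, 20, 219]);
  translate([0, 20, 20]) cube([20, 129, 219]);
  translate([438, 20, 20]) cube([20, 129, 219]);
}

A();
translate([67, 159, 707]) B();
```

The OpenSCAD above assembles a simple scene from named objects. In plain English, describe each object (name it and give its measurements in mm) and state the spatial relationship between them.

A is a table with a 1203×611 mm rectangular top, 42 mm thick, top surface at z = 707 mm, supported by four round legs of 44 mm diameter, each leg's bounding box inset 42 mm from the nearest pair of top edges, running from the floor.

B is an open storage box with external size 458×169×239 mm and wall thickness 20 mm (the base is also 20 mm thick). The base covers the whole footprint; the four walls stand on the base, with the y-facing walls full-width and the x-facing walls fitting between their inner faces.

The open box is on top of the table.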